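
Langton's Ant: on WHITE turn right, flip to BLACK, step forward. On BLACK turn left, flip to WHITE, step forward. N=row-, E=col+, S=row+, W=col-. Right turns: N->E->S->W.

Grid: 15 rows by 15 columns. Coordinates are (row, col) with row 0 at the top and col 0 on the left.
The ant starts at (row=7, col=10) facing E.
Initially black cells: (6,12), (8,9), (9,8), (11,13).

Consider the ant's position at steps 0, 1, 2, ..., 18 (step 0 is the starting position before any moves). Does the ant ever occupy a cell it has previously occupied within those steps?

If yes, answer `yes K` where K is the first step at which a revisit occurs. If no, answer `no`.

Step 1: on WHITE (7,10): turn R to S, flip to black, move to (8,10). |black|=5 — new cell
Step 2: on WHITE (8,10): turn R to W, flip to black, move to (8,9). |black|=6 — new cell
Step 3: on BLACK (8,9): turn L to S, flip to white, move to (9,9). |black|=5 — new cell
Step 4: on WHITE (9,9): turn R to W, flip to black, move to (9,8). |black|=6 — new cell
Step 5: on BLACK (9,8): turn L to S, flip to white, move to (10,8). |black|=5 — new cell
Step 6: on WHITE (10,8): turn R to W, flip to black, move to (10,7). |black|=6 — new cell
Step 7: on WHITE (10,7): turn R to N, flip to black, move to (9,7). |black|=7 — new cell
Step 8: on WHITE (9,7): turn R to E, flip to black, move to (9,8). |black|=8 — REVISIT

Answer: yes 8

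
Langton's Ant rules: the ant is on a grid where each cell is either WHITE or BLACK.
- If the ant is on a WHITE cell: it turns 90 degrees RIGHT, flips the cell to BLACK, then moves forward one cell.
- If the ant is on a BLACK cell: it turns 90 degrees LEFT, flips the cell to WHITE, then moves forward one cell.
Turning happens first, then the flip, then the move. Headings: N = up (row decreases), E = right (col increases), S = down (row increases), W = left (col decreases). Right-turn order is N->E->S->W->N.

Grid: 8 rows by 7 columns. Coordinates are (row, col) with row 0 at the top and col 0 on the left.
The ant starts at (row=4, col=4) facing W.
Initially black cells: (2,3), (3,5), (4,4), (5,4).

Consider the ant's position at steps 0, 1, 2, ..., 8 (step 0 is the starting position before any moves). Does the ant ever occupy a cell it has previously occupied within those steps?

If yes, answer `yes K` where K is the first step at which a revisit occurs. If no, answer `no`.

Step 1: on BLACK (4,4): turn L to S, flip to white, move to (5,4). |black|=3 — new cell
Step 2: on BLACK (5,4): turn L to E, flip to white, move to (5,5). |black|=2 — new cell
Step 3: on WHITE (5,5): turn R to S, flip to black, move to (6,5). |black|=3 — new cell
Step 4: on WHITE (6,5): turn R to W, flip to black, move to (6,4). |black|=4 — new cell
Step 5: on WHITE (6,4): turn R to N, flip to black, move to (5,4). |black|=5 — REVISIT

Answer: yes 5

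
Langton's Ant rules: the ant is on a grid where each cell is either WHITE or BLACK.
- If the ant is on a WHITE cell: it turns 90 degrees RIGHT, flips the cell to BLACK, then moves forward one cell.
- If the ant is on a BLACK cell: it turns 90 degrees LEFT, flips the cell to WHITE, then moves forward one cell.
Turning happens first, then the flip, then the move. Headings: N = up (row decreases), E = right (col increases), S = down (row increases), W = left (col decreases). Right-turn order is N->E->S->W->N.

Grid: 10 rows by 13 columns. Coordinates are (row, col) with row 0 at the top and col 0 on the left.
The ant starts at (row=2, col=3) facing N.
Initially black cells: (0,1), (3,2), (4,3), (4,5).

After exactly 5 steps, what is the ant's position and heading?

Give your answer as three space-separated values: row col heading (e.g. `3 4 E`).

Step 1: on WHITE (2,3): turn R to E, flip to black, move to (2,4). |black|=5
Step 2: on WHITE (2,4): turn R to S, flip to black, move to (3,4). |black|=6
Step 3: on WHITE (3,4): turn R to W, flip to black, move to (3,3). |black|=7
Step 4: on WHITE (3,3): turn R to N, flip to black, move to (2,3). |black|=8
Step 5: on BLACK (2,3): turn L to W, flip to white, move to (2,2). |black|=7

Answer: 2 2 W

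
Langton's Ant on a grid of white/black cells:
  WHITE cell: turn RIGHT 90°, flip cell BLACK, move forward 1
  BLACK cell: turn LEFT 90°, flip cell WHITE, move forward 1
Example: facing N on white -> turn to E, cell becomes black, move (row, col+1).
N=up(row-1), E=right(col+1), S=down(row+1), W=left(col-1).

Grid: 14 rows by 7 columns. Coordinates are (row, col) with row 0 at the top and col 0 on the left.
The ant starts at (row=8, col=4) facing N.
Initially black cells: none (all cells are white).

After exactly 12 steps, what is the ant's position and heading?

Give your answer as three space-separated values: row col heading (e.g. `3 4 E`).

Answer: 8 2 N

Derivation:
Step 1: on WHITE (8,4): turn R to E, flip to black, move to (8,5). |black|=1
Step 2: on WHITE (8,5): turn R to S, flip to black, move to (9,5). |black|=2
Step 3: on WHITE (9,5): turn R to W, flip to black, move to (9,4). |black|=3
Step 4: on WHITE (9,4): turn R to N, flip to black, move to (8,4). |black|=4
Step 5: on BLACK (8,4): turn L to W, flip to white, move to (8,3). |black|=3
Step 6: on WHITE (8,3): turn R to N, flip to black, move to (7,3). |black|=4
Step 7: on WHITE (7,3): turn R to E, flip to black, move to (7,4). |black|=5
Step 8: on WHITE (7,4): turn R to S, flip to black, move to (8,4). |black|=6
Step 9: on WHITE (8,4): turn R to W, flip to black, move to (8,3). |black|=7
Step 10: on BLACK (8,3): turn L to S, flip to white, move to (9,3). |black|=6
Step 11: on WHITE (9,3): turn R to W, flip to black, move to (9,2). |black|=7
Step 12: on WHITE (9,2): turn R to N, flip to black, move to (8,2). |black|=8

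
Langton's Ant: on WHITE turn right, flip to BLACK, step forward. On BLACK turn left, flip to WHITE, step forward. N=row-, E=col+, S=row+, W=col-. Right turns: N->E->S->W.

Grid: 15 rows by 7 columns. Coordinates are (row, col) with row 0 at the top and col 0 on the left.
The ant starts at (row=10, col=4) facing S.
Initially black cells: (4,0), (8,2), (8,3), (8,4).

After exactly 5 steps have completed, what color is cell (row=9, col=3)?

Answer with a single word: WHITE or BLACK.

Step 1: on WHITE (10,4): turn R to W, flip to black, move to (10,3). |black|=5
Step 2: on WHITE (10,3): turn R to N, flip to black, move to (9,3). |black|=6
Step 3: on WHITE (9,3): turn R to E, flip to black, move to (9,4). |black|=7
Step 4: on WHITE (9,4): turn R to S, flip to black, move to (10,4). |black|=8
Step 5: on BLACK (10,4): turn L to E, flip to white, move to (10,5). |black|=7

Answer: BLACK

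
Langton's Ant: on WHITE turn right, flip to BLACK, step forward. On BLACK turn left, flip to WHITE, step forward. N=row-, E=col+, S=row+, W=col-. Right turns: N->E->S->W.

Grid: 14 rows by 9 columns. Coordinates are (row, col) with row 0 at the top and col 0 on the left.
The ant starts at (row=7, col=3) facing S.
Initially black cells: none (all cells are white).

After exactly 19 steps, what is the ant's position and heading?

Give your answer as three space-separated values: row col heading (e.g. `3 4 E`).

Answer: 6 5 E

Derivation:
Step 1: on WHITE (7,3): turn R to W, flip to black, move to (7,2). |black|=1
Step 2: on WHITE (7,2): turn R to N, flip to black, move to (6,2). |black|=2
Step 3: on WHITE (6,2): turn R to E, flip to black, move to (6,3). |black|=3
Step 4: on WHITE (6,3): turn R to S, flip to black, move to (7,3). |black|=4
Step 5: on BLACK (7,3): turn L to E, flip to white, move to (7,4). |black|=3
Step 6: on WHITE (7,4): turn R to S, flip to black, move to (8,4). |black|=4
Step 7: on WHITE (8,4): turn R to W, flip to black, move to (8,3). |black|=5
Step 8: on WHITE (8,3): turn R to N, flip to black, move to (7,3). |black|=6
Step 9: on WHITE (7,3): turn R to E, flip to black, move to (7,4). |black|=7
Step 10: on BLACK (7,4): turn L to N, flip to white, move to (6,4). |black|=6
Step 11: on WHITE (6,4): turn R to E, flip to black, move to (6,5). |black|=7
Step 12: on WHITE (6,5): turn R to S, flip to black, move to (7,5). |black|=8
Step 13: on WHITE (7,5): turn R to W, flip to black, move to (7,4). |black|=9
Step 14: on WHITE (7,4): turn R to N, flip to black, move to (6,4). |black|=10
Step 15: on BLACK (6,4): turn L to W, flip to white, move to (6,3). |black|=9
Step 16: on BLACK (6,3): turn L to S, flip to white, move to (7,3). |black|=8
Step 17: on BLACK (7,3): turn L to E, flip to white, move to (7,4). |black|=7
Step 18: on BLACK (7,4): turn L to N, flip to white, move to (6,4). |black|=6
Step 19: on WHITE (6,4): turn R to E, flip to black, move to (6,5). |black|=7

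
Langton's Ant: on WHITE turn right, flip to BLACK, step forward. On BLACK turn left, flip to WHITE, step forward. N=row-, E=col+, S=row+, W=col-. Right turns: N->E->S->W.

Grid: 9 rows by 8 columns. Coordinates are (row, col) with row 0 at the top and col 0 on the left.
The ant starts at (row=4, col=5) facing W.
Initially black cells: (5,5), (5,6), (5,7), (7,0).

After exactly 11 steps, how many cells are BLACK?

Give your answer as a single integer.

Step 1: on WHITE (4,5): turn R to N, flip to black, move to (3,5). |black|=5
Step 2: on WHITE (3,5): turn R to E, flip to black, move to (3,6). |black|=6
Step 3: on WHITE (3,6): turn R to S, flip to black, move to (4,6). |black|=7
Step 4: on WHITE (4,6): turn R to W, flip to black, move to (4,5). |black|=8
Step 5: on BLACK (4,5): turn L to S, flip to white, move to (5,5). |black|=7
Step 6: on BLACK (5,5): turn L to E, flip to white, move to (5,6). |black|=6
Step 7: on BLACK (5,6): turn L to N, flip to white, move to (4,6). |black|=5
Step 8: on BLACK (4,6): turn L to W, flip to white, move to (4,5). |black|=4
Step 9: on WHITE (4,5): turn R to N, flip to black, move to (3,5). |black|=5
Step 10: on BLACK (3,5): turn L to W, flip to white, move to (3,4). |black|=4
Step 11: on WHITE (3,4): turn R to N, flip to black, move to (2,4). |black|=5

Answer: 5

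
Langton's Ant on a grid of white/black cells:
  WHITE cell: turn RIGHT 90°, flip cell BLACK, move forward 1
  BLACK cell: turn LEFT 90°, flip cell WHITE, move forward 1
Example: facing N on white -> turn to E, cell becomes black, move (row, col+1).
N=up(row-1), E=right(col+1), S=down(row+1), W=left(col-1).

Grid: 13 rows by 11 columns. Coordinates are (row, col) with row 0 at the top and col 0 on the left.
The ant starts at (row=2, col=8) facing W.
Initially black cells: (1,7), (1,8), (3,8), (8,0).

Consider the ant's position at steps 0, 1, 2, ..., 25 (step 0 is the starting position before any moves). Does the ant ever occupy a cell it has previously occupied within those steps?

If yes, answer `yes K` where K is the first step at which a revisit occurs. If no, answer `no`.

Answer: yes 6

Derivation:
Step 1: on WHITE (2,8): turn R to N, flip to black, move to (1,8). |black|=5 — new cell
Step 2: on BLACK (1,8): turn L to W, flip to white, move to (1,7). |black|=4 — new cell
Step 3: on BLACK (1,7): turn L to S, flip to white, move to (2,7). |black|=3 — new cell
Step 4: on WHITE (2,7): turn R to W, flip to black, move to (2,6). |black|=4 — new cell
Step 5: on WHITE (2,6): turn R to N, flip to black, move to (1,6). |black|=5 — new cell
Step 6: on WHITE (1,6): turn R to E, flip to black, move to (1,7). |black|=6 — REVISIT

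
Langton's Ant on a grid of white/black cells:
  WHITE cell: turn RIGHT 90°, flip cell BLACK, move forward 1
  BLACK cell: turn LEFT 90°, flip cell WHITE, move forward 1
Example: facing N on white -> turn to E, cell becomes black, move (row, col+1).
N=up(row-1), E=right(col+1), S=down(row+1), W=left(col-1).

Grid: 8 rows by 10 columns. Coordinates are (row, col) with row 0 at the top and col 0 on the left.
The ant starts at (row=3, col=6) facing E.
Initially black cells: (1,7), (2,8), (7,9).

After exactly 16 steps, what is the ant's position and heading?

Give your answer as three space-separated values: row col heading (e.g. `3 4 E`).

Answer: 3 6 E

Derivation:
Step 1: on WHITE (3,6): turn R to S, flip to black, move to (4,6). |black|=4
Step 2: on WHITE (4,6): turn R to W, flip to black, move to (4,5). |black|=5
Step 3: on WHITE (4,5): turn R to N, flip to black, move to (3,5). |black|=6
Step 4: on WHITE (3,5): turn R to E, flip to black, move to (3,6). |black|=7
Step 5: on BLACK (3,6): turn L to N, flip to white, move to (2,6). |black|=6
Step 6: on WHITE (2,6): turn R to E, flip to black, move to (2,7). |black|=7
Step 7: on WHITE (2,7): turn R to S, flip to black, move to (3,7). |black|=8
Step 8: on WHITE (3,7): turn R to W, flip to black, move to (3,6). |black|=9
Step 9: on WHITE (3,6): turn R to N, flip to black, move to (2,6). |black|=10
Step 10: on BLACK (2,6): turn L to W, flip to white, move to (2,5). |black|=9
Step 11: on WHITE (2,5): turn R to N, flip to black, move to (1,5). |black|=10
Step 12: on WHITE (1,5): turn R to E, flip to black, move to (1,6). |black|=11
Step 13: on WHITE (1,6): turn R to S, flip to black, move to (2,6). |black|=12
Step 14: on WHITE (2,6): turn R to W, flip to black, move to (2,5). |black|=13
Step 15: on BLACK (2,5): turn L to S, flip to white, move to (3,5). |black|=12
Step 16: on BLACK (3,5): turn L to E, flip to white, move to (3,6). |black|=11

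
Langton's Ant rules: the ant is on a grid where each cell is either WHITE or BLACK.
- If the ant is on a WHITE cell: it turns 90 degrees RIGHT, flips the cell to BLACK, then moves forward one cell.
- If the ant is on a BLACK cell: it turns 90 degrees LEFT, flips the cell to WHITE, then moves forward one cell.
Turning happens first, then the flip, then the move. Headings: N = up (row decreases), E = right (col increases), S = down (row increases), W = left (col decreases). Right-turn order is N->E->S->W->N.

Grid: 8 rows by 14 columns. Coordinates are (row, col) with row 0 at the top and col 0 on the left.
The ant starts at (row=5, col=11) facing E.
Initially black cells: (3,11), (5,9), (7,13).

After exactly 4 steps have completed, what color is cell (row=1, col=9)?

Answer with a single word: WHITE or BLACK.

Step 1: on WHITE (5,11): turn R to S, flip to black, move to (6,11). |black|=4
Step 2: on WHITE (6,11): turn R to W, flip to black, move to (6,10). |black|=5
Step 3: on WHITE (6,10): turn R to N, flip to black, move to (5,10). |black|=6
Step 4: on WHITE (5,10): turn R to E, flip to black, move to (5,11). |black|=7

Answer: WHITE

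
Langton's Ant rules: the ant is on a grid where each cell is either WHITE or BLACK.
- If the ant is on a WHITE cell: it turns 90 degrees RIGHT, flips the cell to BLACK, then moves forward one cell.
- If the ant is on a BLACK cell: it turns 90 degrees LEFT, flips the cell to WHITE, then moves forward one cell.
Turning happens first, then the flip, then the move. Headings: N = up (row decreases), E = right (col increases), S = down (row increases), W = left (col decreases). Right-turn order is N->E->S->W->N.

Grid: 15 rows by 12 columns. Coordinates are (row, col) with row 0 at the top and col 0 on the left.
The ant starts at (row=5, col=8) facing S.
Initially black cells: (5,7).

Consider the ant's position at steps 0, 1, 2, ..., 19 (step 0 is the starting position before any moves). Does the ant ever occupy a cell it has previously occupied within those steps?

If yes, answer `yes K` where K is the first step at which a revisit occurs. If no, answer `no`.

Answer: yes 5

Derivation:
Step 1: on WHITE (5,8): turn R to W, flip to black, move to (5,7). |black|=2 — new cell
Step 2: on BLACK (5,7): turn L to S, flip to white, move to (6,7). |black|=1 — new cell
Step 3: on WHITE (6,7): turn R to W, flip to black, move to (6,6). |black|=2 — new cell
Step 4: on WHITE (6,6): turn R to N, flip to black, move to (5,6). |black|=3 — new cell
Step 5: on WHITE (5,6): turn R to E, flip to black, move to (5,7). |black|=4 — REVISIT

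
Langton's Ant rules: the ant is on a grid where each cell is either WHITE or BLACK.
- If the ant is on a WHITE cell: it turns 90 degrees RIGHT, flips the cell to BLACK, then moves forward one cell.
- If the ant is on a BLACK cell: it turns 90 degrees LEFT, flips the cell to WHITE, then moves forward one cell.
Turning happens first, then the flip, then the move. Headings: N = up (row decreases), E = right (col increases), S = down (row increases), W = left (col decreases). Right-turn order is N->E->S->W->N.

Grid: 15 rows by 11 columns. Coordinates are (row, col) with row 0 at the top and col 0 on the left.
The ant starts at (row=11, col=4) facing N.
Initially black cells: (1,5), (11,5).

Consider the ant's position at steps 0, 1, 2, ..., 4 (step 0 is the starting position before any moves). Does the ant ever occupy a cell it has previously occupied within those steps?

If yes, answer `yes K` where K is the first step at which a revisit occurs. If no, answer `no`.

Step 1: on WHITE (11,4): turn R to E, flip to black, move to (11,5). |black|=3 — new cell
Step 2: on BLACK (11,5): turn L to N, flip to white, move to (10,5). |black|=2 — new cell
Step 3: on WHITE (10,5): turn R to E, flip to black, move to (10,6). |black|=3 — new cell
Step 4: on WHITE (10,6): turn R to S, flip to black, move to (11,6). |black|=4 — new cell
No revisit within 4 steps.

Answer: no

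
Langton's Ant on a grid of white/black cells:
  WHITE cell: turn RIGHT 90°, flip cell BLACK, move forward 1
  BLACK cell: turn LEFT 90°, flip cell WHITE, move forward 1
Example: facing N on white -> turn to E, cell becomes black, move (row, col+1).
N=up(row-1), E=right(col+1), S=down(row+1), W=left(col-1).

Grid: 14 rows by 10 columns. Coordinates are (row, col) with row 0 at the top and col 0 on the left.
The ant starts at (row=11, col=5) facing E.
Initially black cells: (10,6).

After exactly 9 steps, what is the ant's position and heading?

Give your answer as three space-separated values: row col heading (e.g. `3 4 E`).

Answer: 10 7 S

Derivation:
Step 1: on WHITE (11,5): turn R to S, flip to black, move to (12,5). |black|=2
Step 2: on WHITE (12,5): turn R to W, flip to black, move to (12,4). |black|=3
Step 3: on WHITE (12,4): turn R to N, flip to black, move to (11,4). |black|=4
Step 4: on WHITE (11,4): turn R to E, flip to black, move to (11,5). |black|=5
Step 5: on BLACK (11,5): turn L to N, flip to white, move to (10,5). |black|=4
Step 6: on WHITE (10,5): turn R to E, flip to black, move to (10,6). |black|=5
Step 7: on BLACK (10,6): turn L to N, flip to white, move to (9,6). |black|=4
Step 8: on WHITE (9,6): turn R to E, flip to black, move to (9,7). |black|=5
Step 9: on WHITE (9,7): turn R to S, flip to black, move to (10,7). |black|=6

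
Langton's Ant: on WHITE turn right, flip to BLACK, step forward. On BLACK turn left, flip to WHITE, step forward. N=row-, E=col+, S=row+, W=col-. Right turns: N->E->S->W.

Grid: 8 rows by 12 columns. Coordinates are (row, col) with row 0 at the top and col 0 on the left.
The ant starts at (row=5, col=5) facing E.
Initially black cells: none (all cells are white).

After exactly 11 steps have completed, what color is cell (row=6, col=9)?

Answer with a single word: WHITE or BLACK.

Answer: WHITE

Derivation:
Step 1: on WHITE (5,5): turn R to S, flip to black, move to (6,5). |black|=1
Step 2: on WHITE (6,5): turn R to W, flip to black, move to (6,4). |black|=2
Step 3: on WHITE (6,4): turn R to N, flip to black, move to (5,4). |black|=3
Step 4: on WHITE (5,4): turn R to E, flip to black, move to (5,5). |black|=4
Step 5: on BLACK (5,5): turn L to N, flip to white, move to (4,5). |black|=3
Step 6: on WHITE (4,5): turn R to E, flip to black, move to (4,6). |black|=4
Step 7: on WHITE (4,6): turn R to S, flip to black, move to (5,6). |black|=5
Step 8: on WHITE (5,6): turn R to W, flip to black, move to (5,5). |black|=6
Step 9: on WHITE (5,5): turn R to N, flip to black, move to (4,5). |black|=7
Step 10: on BLACK (4,5): turn L to W, flip to white, move to (4,4). |black|=6
Step 11: on WHITE (4,4): turn R to N, flip to black, move to (3,4). |black|=7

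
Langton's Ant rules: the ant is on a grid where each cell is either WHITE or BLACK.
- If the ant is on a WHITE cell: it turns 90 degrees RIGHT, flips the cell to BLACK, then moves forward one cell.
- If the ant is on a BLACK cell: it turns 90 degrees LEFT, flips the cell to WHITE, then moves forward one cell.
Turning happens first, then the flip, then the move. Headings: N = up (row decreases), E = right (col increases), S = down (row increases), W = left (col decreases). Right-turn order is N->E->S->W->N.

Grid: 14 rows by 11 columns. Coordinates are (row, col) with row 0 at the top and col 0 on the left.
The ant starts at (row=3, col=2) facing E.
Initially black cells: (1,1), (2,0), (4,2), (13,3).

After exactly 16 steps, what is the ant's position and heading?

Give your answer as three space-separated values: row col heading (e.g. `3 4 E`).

Step 1: on WHITE (3,2): turn R to S, flip to black, move to (4,2). |black|=5
Step 2: on BLACK (4,2): turn L to E, flip to white, move to (4,3). |black|=4
Step 3: on WHITE (4,3): turn R to S, flip to black, move to (5,3). |black|=5
Step 4: on WHITE (5,3): turn R to W, flip to black, move to (5,2). |black|=6
Step 5: on WHITE (5,2): turn R to N, flip to black, move to (4,2). |black|=7
Step 6: on WHITE (4,2): turn R to E, flip to black, move to (4,3). |black|=8
Step 7: on BLACK (4,3): turn L to N, flip to white, move to (3,3). |black|=7
Step 8: on WHITE (3,3): turn R to E, flip to black, move to (3,4). |black|=8
Step 9: on WHITE (3,4): turn R to S, flip to black, move to (4,4). |black|=9
Step 10: on WHITE (4,4): turn R to W, flip to black, move to (4,3). |black|=10
Step 11: on WHITE (4,3): turn R to N, flip to black, move to (3,3). |black|=11
Step 12: on BLACK (3,3): turn L to W, flip to white, move to (3,2). |black|=10
Step 13: on BLACK (3,2): turn L to S, flip to white, move to (4,2). |black|=9
Step 14: on BLACK (4,2): turn L to E, flip to white, move to (4,3). |black|=8
Step 15: on BLACK (4,3): turn L to N, flip to white, move to (3,3). |black|=7
Step 16: on WHITE (3,3): turn R to E, flip to black, move to (3,4). |black|=8

Answer: 3 4 E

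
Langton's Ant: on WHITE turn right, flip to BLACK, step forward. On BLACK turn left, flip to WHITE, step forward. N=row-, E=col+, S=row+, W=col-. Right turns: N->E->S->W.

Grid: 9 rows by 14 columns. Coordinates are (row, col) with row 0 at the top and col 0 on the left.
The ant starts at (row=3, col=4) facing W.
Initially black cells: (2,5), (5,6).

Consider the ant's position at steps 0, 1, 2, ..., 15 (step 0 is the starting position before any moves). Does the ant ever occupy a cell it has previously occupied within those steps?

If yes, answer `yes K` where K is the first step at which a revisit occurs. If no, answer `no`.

Step 1: on WHITE (3,4): turn R to N, flip to black, move to (2,4). |black|=3 — new cell
Step 2: on WHITE (2,4): turn R to E, flip to black, move to (2,5). |black|=4 — new cell
Step 3: on BLACK (2,5): turn L to N, flip to white, move to (1,5). |black|=3 — new cell
Step 4: on WHITE (1,5): turn R to E, flip to black, move to (1,6). |black|=4 — new cell
Step 5: on WHITE (1,6): turn R to S, flip to black, move to (2,6). |black|=5 — new cell
Step 6: on WHITE (2,6): turn R to W, flip to black, move to (2,5). |black|=6 — REVISIT

Answer: yes 6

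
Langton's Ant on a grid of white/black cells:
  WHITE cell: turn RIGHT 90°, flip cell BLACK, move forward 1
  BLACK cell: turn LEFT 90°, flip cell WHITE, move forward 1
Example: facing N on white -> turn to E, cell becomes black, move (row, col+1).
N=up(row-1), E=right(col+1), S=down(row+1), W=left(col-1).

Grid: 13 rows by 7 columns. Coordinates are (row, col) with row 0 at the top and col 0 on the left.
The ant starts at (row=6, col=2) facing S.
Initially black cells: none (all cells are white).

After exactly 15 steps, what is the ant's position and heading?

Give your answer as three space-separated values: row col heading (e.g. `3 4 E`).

Answer: 5 2 W

Derivation:
Step 1: on WHITE (6,2): turn R to W, flip to black, move to (6,1). |black|=1
Step 2: on WHITE (6,1): turn R to N, flip to black, move to (5,1). |black|=2
Step 3: on WHITE (5,1): turn R to E, flip to black, move to (5,2). |black|=3
Step 4: on WHITE (5,2): turn R to S, flip to black, move to (6,2). |black|=4
Step 5: on BLACK (6,2): turn L to E, flip to white, move to (6,3). |black|=3
Step 6: on WHITE (6,3): turn R to S, flip to black, move to (7,3). |black|=4
Step 7: on WHITE (7,3): turn R to W, flip to black, move to (7,2). |black|=5
Step 8: on WHITE (7,2): turn R to N, flip to black, move to (6,2). |black|=6
Step 9: on WHITE (6,2): turn R to E, flip to black, move to (6,3). |black|=7
Step 10: on BLACK (6,3): turn L to N, flip to white, move to (5,3). |black|=6
Step 11: on WHITE (5,3): turn R to E, flip to black, move to (5,4). |black|=7
Step 12: on WHITE (5,4): turn R to S, flip to black, move to (6,4). |black|=8
Step 13: on WHITE (6,4): turn R to W, flip to black, move to (6,3). |black|=9
Step 14: on WHITE (6,3): turn R to N, flip to black, move to (5,3). |black|=10
Step 15: on BLACK (5,3): turn L to W, flip to white, move to (5,2). |black|=9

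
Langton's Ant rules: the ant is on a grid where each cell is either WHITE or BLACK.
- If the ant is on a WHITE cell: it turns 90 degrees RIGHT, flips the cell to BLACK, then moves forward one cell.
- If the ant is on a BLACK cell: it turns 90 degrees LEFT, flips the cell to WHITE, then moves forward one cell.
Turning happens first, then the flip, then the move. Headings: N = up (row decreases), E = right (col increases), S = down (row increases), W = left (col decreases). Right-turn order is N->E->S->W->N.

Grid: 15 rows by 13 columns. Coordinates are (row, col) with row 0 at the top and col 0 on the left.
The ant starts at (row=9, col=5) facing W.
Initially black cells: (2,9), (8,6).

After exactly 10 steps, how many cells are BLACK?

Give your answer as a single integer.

Answer: 8

Derivation:
Step 1: on WHITE (9,5): turn R to N, flip to black, move to (8,5). |black|=3
Step 2: on WHITE (8,5): turn R to E, flip to black, move to (8,6). |black|=4
Step 3: on BLACK (8,6): turn L to N, flip to white, move to (7,6). |black|=3
Step 4: on WHITE (7,6): turn R to E, flip to black, move to (7,7). |black|=4
Step 5: on WHITE (7,7): turn R to S, flip to black, move to (8,7). |black|=5
Step 6: on WHITE (8,7): turn R to W, flip to black, move to (8,6). |black|=6
Step 7: on WHITE (8,6): turn R to N, flip to black, move to (7,6). |black|=7
Step 8: on BLACK (7,6): turn L to W, flip to white, move to (7,5). |black|=6
Step 9: on WHITE (7,5): turn R to N, flip to black, move to (6,5). |black|=7
Step 10: on WHITE (6,5): turn R to E, flip to black, move to (6,6). |black|=8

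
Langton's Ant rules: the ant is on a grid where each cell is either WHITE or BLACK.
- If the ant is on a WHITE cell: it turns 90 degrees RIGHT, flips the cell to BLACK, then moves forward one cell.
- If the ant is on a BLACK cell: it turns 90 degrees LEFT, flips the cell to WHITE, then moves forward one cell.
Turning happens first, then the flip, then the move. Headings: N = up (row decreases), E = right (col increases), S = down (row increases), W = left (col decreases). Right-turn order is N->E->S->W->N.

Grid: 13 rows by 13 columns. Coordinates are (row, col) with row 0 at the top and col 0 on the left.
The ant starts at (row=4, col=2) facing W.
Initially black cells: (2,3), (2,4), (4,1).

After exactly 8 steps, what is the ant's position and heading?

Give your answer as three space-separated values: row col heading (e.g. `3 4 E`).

Answer: 4 0 W

Derivation:
Step 1: on WHITE (4,2): turn R to N, flip to black, move to (3,2). |black|=4
Step 2: on WHITE (3,2): turn R to E, flip to black, move to (3,3). |black|=5
Step 3: on WHITE (3,3): turn R to S, flip to black, move to (4,3). |black|=6
Step 4: on WHITE (4,3): turn R to W, flip to black, move to (4,2). |black|=7
Step 5: on BLACK (4,2): turn L to S, flip to white, move to (5,2). |black|=6
Step 6: on WHITE (5,2): turn R to W, flip to black, move to (5,1). |black|=7
Step 7: on WHITE (5,1): turn R to N, flip to black, move to (4,1). |black|=8
Step 8: on BLACK (4,1): turn L to W, flip to white, move to (4,0). |black|=7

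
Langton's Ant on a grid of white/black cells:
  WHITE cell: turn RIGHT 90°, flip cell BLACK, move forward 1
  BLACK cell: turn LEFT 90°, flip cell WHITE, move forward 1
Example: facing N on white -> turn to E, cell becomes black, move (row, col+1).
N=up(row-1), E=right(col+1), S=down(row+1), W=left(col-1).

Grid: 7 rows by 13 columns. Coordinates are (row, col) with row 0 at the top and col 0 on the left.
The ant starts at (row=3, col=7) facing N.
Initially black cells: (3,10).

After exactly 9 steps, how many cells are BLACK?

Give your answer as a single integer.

Answer: 8

Derivation:
Step 1: on WHITE (3,7): turn R to E, flip to black, move to (3,8). |black|=2
Step 2: on WHITE (3,8): turn R to S, flip to black, move to (4,8). |black|=3
Step 3: on WHITE (4,8): turn R to W, flip to black, move to (4,7). |black|=4
Step 4: on WHITE (4,7): turn R to N, flip to black, move to (3,7). |black|=5
Step 5: on BLACK (3,7): turn L to W, flip to white, move to (3,6). |black|=4
Step 6: on WHITE (3,6): turn R to N, flip to black, move to (2,6). |black|=5
Step 7: on WHITE (2,6): turn R to E, flip to black, move to (2,7). |black|=6
Step 8: on WHITE (2,7): turn R to S, flip to black, move to (3,7). |black|=7
Step 9: on WHITE (3,7): turn R to W, flip to black, move to (3,6). |black|=8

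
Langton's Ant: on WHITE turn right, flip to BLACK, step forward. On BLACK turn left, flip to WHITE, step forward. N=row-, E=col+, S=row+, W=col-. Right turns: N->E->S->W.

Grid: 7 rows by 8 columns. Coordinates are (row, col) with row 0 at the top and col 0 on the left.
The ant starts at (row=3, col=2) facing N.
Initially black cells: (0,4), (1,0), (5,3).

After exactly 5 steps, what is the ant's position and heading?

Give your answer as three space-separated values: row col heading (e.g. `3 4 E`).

Step 1: on WHITE (3,2): turn R to E, flip to black, move to (3,3). |black|=4
Step 2: on WHITE (3,3): turn R to S, flip to black, move to (4,3). |black|=5
Step 3: on WHITE (4,3): turn R to W, flip to black, move to (4,2). |black|=6
Step 4: on WHITE (4,2): turn R to N, flip to black, move to (3,2). |black|=7
Step 5: on BLACK (3,2): turn L to W, flip to white, move to (3,1). |black|=6

Answer: 3 1 W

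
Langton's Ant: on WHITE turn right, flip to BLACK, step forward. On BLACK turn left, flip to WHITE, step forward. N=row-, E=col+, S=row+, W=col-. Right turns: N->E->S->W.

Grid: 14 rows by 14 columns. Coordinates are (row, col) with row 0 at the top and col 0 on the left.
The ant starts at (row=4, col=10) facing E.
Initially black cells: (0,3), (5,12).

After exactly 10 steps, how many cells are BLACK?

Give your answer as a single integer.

Step 1: on WHITE (4,10): turn R to S, flip to black, move to (5,10). |black|=3
Step 2: on WHITE (5,10): turn R to W, flip to black, move to (5,9). |black|=4
Step 3: on WHITE (5,9): turn R to N, flip to black, move to (4,9). |black|=5
Step 4: on WHITE (4,9): turn R to E, flip to black, move to (4,10). |black|=6
Step 5: on BLACK (4,10): turn L to N, flip to white, move to (3,10). |black|=5
Step 6: on WHITE (3,10): turn R to E, flip to black, move to (3,11). |black|=6
Step 7: on WHITE (3,11): turn R to S, flip to black, move to (4,11). |black|=7
Step 8: on WHITE (4,11): turn R to W, flip to black, move to (4,10). |black|=8
Step 9: on WHITE (4,10): turn R to N, flip to black, move to (3,10). |black|=9
Step 10: on BLACK (3,10): turn L to W, flip to white, move to (3,9). |black|=8

Answer: 8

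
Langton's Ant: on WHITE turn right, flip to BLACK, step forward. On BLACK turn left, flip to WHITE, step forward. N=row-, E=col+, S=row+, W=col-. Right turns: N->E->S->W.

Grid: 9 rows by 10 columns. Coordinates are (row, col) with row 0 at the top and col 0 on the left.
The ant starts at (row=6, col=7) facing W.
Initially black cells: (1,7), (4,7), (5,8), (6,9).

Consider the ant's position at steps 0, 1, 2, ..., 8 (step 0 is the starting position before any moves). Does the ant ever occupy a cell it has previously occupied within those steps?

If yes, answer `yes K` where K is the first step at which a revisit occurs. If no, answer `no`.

Step 1: on WHITE (6,7): turn R to N, flip to black, move to (5,7). |black|=5 — new cell
Step 2: on WHITE (5,7): turn R to E, flip to black, move to (5,8). |black|=6 — new cell
Step 3: on BLACK (5,8): turn L to N, flip to white, move to (4,8). |black|=5 — new cell
Step 4: on WHITE (4,8): turn R to E, flip to black, move to (4,9). |black|=6 — new cell
Step 5: on WHITE (4,9): turn R to S, flip to black, move to (5,9). |black|=7 — new cell
Step 6: on WHITE (5,9): turn R to W, flip to black, move to (5,8). |black|=8 — REVISIT

Answer: yes 6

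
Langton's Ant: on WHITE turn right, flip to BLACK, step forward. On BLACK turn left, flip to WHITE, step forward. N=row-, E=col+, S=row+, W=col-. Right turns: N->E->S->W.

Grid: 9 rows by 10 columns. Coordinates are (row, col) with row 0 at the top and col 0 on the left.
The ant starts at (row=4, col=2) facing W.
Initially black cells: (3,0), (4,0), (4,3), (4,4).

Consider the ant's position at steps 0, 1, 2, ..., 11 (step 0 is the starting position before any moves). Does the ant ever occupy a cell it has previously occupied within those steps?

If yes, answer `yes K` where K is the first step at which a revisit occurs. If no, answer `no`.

Answer: yes 8

Derivation:
Step 1: on WHITE (4,2): turn R to N, flip to black, move to (3,2). |black|=5 — new cell
Step 2: on WHITE (3,2): turn R to E, flip to black, move to (3,3). |black|=6 — new cell
Step 3: on WHITE (3,3): turn R to S, flip to black, move to (4,3). |black|=7 — new cell
Step 4: on BLACK (4,3): turn L to E, flip to white, move to (4,4). |black|=6 — new cell
Step 5: on BLACK (4,4): turn L to N, flip to white, move to (3,4). |black|=5 — new cell
Step 6: on WHITE (3,4): turn R to E, flip to black, move to (3,5). |black|=6 — new cell
Step 7: on WHITE (3,5): turn R to S, flip to black, move to (4,5). |black|=7 — new cell
Step 8: on WHITE (4,5): turn R to W, flip to black, move to (4,4). |black|=8 — REVISIT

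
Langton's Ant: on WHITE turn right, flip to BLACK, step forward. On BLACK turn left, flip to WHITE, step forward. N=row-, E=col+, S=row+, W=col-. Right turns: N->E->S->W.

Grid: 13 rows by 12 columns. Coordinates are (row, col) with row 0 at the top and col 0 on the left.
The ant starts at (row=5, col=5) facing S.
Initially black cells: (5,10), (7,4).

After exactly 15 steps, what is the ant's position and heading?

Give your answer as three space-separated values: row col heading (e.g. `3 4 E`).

Answer: 4 5 W

Derivation:
Step 1: on WHITE (5,5): turn R to W, flip to black, move to (5,4). |black|=3
Step 2: on WHITE (5,4): turn R to N, flip to black, move to (4,4). |black|=4
Step 3: on WHITE (4,4): turn R to E, flip to black, move to (4,5). |black|=5
Step 4: on WHITE (4,5): turn R to S, flip to black, move to (5,5). |black|=6
Step 5: on BLACK (5,5): turn L to E, flip to white, move to (5,6). |black|=5
Step 6: on WHITE (5,6): turn R to S, flip to black, move to (6,6). |black|=6
Step 7: on WHITE (6,6): turn R to W, flip to black, move to (6,5). |black|=7
Step 8: on WHITE (6,5): turn R to N, flip to black, move to (5,5). |black|=8
Step 9: on WHITE (5,5): turn R to E, flip to black, move to (5,6). |black|=9
Step 10: on BLACK (5,6): turn L to N, flip to white, move to (4,6). |black|=8
Step 11: on WHITE (4,6): turn R to E, flip to black, move to (4,7). |black|=9
Step 12: on WHITE (4,7): turn R to S, flip to black, move to (5,7). |black|=10
Step 13: on WHITE (5,7): turn R to W, flip to black, move to (5,6). |black|=11
Step 14: on WHITE (5,6): turn R to N, flip to black, move to (4,6). |black|=12
Step 15: on BLACK (4,6): turn L to W, flip to white, move to (4,5). |black|=11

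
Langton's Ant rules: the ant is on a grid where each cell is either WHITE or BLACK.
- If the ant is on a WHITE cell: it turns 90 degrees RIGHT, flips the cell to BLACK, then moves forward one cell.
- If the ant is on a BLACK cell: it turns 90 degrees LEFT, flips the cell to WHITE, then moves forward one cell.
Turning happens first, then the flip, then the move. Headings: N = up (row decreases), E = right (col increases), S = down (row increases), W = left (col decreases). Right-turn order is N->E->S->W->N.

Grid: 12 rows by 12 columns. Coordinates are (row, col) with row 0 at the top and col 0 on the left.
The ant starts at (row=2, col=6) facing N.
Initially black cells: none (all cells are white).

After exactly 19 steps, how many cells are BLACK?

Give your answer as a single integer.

Answer: 7

Derivation:
Step 1: on WHITE (2,6): turn R to E, flip to black, move to (2,7). |black|=1
Step 2: on WHITE (2,7): turn R to S, flip to black, move to (3,7). |black|=2
Step 3: on WHITE (3,7): turn R to W, flip to black, move to (3,6). |black|=3
Step 4: on WHITE (3,6): turn R to N, flip to black, move to (2,6). |black|=4
Step 5: on BLACK (2,6): turn L to W, flip to white, move to (2,5). |black|=3
Step 6: on WHITE (2,5): turn R to N, flip to black, move to (1,5). |black|=4
Step 7: on WHITE (1,5): turn R to E, flip to black, move to (1,6). |black|=5
Step 8: on WHITE (1,6): turn R to S, flip to black, move to (2,6). |black|=6
Step 9: on WHITE (2,6): turn R to W, flip to black, move to (2,5). |black|=7
Step 10: on BLACK (2,5): turn L to S, flip to white, move to (3,5). |black|=6
Step 11: on WHITE (3,5): turn R to W, flip to black, move to (3,4). |black|=7
Step 12: on WHITE (3,4): turn R to N, flip to black, move to (2,4). |black|=8
Step 13: on WHITE (2,4): turn R to E, flip to black, move to (2,5). |black|=9
Step 14: on WHITE (2,5): turn R to S, flip to black, move to (3,5). |black|=10
Step 15: on BLACK (3,5): turn L to E, flip to white, move to (3,6). |black|=9
Step 16: on BLACK (3,6): turn L to N, flip to white, move to (2,6). |black|=8
Step 17: on BLACK (2,6): turn L to W, flip to white, move to (2,5). |black|=7
Step 18: on BLACK (2,5): turn L to S, flip to white, move to (3,5). |black|=6
Step 19: on WHITE (3,5): turn R to W, flip to black, move to (3,4). |black|=7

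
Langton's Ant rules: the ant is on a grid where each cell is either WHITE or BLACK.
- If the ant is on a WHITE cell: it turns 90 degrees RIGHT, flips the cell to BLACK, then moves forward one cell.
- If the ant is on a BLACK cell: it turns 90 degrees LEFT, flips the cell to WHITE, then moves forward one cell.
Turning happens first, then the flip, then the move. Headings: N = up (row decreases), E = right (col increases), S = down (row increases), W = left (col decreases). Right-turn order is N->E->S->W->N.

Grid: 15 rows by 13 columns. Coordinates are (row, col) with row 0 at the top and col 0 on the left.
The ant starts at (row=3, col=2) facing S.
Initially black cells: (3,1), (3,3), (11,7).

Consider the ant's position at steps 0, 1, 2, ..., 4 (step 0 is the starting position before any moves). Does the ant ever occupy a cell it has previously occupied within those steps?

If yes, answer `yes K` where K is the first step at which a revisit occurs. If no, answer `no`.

Step 1: on WHITE (3,2): turn R to W, flip to black, move to (3,1). |black|=4 — new cell
Step 2: on BLACK (3,1): turn L to S, flip to white, move to (4,1). |black|=3 — new cell
Step 3: on WHITE (4,1): turn R to W, flip to black, move to (4,0). |black|=4 — new cell
Step 4: on WHITE (4,0): turn R to N, flip to black, move to (3,0). |black|=5 — new cell
No revisit within 4 steps.

Answer: no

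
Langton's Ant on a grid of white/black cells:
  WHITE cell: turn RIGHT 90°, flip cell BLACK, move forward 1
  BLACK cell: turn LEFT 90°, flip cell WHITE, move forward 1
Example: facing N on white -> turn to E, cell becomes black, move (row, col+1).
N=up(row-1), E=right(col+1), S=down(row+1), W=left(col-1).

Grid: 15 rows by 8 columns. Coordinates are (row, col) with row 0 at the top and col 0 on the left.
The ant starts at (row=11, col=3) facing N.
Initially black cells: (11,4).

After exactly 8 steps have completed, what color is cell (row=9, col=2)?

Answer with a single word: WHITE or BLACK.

Step 1: on WHITE (11,3): turn R to E, flip to black, move to (11,4). |black|=2
Step 2: on BLACK (11,4): turn L to N, flip to white, move to (10,4). |black|=1
Step 3: on WHITE (10,4): turn R to E, flip to black, move to (10,5). |black|=2
Step 4: on WHITE (10,5): turn R to S, flip to black, move to (11,5). |black|=3
Step 5: on WHITE (11,5): turn R to W, flip to black, move to (11,4). |black|=4
Step 6: on WHITE (11,4): turn R to N, flip to black, move to (10,4). |black|=5
Step 7: on BLACK (10,4): turn L to W, flip to white, move to (10,3). |black|=4
Step 8: on WHITE (10,3): turn R to N, flip to black, move to (9,3). |black|=5

Answer: WHITE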